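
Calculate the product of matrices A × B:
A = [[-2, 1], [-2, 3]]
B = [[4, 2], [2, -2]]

Matrix multiplication:
C[0][0] = -2×4 + 1×2 = -6
C[0][1] = -2×2 + 1×-2 = -6
C[1][0] = -2×4 + 3×2 = -2
C[1][1] = -2×2 + 3×-2 = -10
Result: [[-6, -6], [-2, -10]]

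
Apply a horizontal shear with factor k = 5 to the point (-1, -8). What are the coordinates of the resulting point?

Shear matrix for horizontal shear with factor k = 5:
[[1, 5], [0, 1]]
Result: (-1, -8) → (-41, -8)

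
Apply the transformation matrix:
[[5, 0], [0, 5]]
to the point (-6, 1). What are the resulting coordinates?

Matrix multiplication:
[[5, 0], [0, 5]] × [-6, 1]ᵀ
= [(5)(-6) + (0)(1), (0)(-6) + (5)(1)]ᵀ
= [-30, 5]ᵀ
Result: (-30, 5)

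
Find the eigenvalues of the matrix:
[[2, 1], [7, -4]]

Characteristic equation: det(A - λI) = 0
λ² - (trace)λ + (det) = 0
trace = 2 + -4 = -2, det = (2)(-4) - (1)(7) = -15
λ² - (-2)λ + (-15) = 0
λ = (-2 ± √((-2)² - 4·(-15))) / 2 = (-2 ± √64) / 2
Solving: λ = -5, 3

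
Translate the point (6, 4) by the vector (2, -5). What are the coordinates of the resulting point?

Translation by (2, -5) (homogeneous matrix [[1, 0, 2], [0, 1, -5], [0, 0, 1]]):
x' = 6 + 2 = 8
y' = 4 + -5 = -1
Result: (8, -1)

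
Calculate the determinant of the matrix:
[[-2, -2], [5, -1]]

For a 2×2 matrix [[a, b], [c, d]], det = ad - bc
det = (-2)(-1) - (-2)(5) = 2 - -10 = 12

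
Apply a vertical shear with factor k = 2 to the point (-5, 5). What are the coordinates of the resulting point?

Shear matrix for vertical shear with factor k = 2:
[[1, 0], [2, 1]]
Result: (-5, 5) → (-5, -5)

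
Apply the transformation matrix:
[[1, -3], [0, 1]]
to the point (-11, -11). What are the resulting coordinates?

Matrix multiplication:
[[1, -3], [0, 1]] × [-11, -11]ᵀ
= [(1)(-11) + (-3)(-11), (0)(-11) + (1)(-11)]ᵀ
= [22, -11]ᵀ
Result: (22, -11)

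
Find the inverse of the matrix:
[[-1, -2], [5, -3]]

For [[a,b],[c,d]], inverse = (1/det)·[[d,-b],[-c,a]]
det = (-1)(-3) - (-2)(5) = 3 - -10 = 13
Inverse = (1/13)·[[-3, 2], [-5, -1]]
= [[-3/13, 2/13], [-5/13, -1/13]]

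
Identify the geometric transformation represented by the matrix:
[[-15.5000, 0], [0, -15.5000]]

This matrix represents: uniform scaling by factor -15.5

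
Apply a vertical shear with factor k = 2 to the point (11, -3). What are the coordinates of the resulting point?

Shear matrix for vertical shear with factor k = 2:
[[1, 0], [2, 1]]
Result: (11, -3) → (11, 19)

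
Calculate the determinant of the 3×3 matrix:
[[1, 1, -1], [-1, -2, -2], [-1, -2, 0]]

Expansion along first row:
det = 1·det([[-2,-2],[-2,0]]) - 1·det([[-1,-2],[-1,0]]) + -1·det([[-1,-2],[-1,-2]])
    = 1·(-2·0 - -2·-2) - 1·(-1·0 - -2·-1) + -1·(-1·-2 - -2·-1)
    = 1·-4 - 1·-2 + -1·0
    = -4 + 2 + 0 = -2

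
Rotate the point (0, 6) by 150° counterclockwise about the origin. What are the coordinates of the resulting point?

Rotation matrix for 150°: [[cos 150°, -sin 150°], [sin 150°, cos 150°]] ≈ [[-0.866025, -0.500000], [0.500000, -0.866025]]
[[-0.866025, -0.500000], [0.500000, -0.866025]] × [0, 6]ᵀ ≈ [-3, -5.1962]ᵀ
Result: (-3, -5.1962)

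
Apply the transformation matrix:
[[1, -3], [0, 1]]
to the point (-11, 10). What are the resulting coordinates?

Matrix multiplication:
[[1, -3], [0, 1]] × [-11, 10]ᵀ
= [(1)(-11) + (-3)(10), (0)(-11) + (1)(10)]ᵀ
= [-41, 10]ᵀ
Result: (-41, 10)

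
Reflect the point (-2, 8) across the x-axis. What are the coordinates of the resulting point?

Reflection across x-axis: (-2, 8) → (-2, -8)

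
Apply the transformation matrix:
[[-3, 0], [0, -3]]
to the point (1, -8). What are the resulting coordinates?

Matrix multiplication:
[[-3, 0], [0, -3]] × [1, -8]ᵀ
= [(-3)(1) + (0)(-8), (0)(1) + (-3)(-8)]ᵀ
= [-3, 24]ᵀ
Result: (-3, 24)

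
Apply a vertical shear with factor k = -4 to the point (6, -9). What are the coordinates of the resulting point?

Shear matrix for vertical shear with factor k = -4:
[[1, 0], [-4, 1]]
Result: (6, -9) → (6, -33)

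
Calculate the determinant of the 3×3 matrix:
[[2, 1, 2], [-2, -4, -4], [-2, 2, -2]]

Expansion along first row:
det = 2·det([[-4,-4],[2,-2]]) - 1·det([[-2,-4],[-2,-2]]) + 2·det([[-2,-4],[-2,2]])
    = 2·(-4·-2 - -4·2) - 1·(-2·-2 - -4·-2) + 2·(-2·2 - -4·-2)
    = 2·16 - 1·-4 + 2·-12
    = 32 + 4 + -24 = 12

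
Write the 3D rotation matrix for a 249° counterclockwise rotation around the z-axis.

Rotation matrix for counterclockwise 249° around z-axis:
cos(249°) = -0.3584, sin(249°) = -0.9336
Result: [[-0.3584, 0.9336, 0], [-0.9336, -0.3584, 0], [0, 0, 1]]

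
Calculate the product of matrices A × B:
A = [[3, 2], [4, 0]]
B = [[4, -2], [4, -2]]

Matrix multiplication:
C[0][0] = 3×4 + 2×4 = 20
C[0][1] = 3×-2 + 2×-2 = -10
C[1][0] = 4×4 + 0×4 = 16
C[1][1] = 4×-2 + 0×-2 = -8
Result: [[20, -10], [16, -8]]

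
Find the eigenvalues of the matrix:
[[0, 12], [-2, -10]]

Characteristic equation: det(A - λI) = 0
λ² - (trace)λ + (det) = 0
trace = 0 + -10 = -10, det = (0)(-10) - (12)(-2) = 24
λ² - (-10)λ + (24) = 0
λ = (-10 ± √((-10)² - 4·(24))) / 2 = (-10 ± √4) / 2
Solving: λ = -6, -4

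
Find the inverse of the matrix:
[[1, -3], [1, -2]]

For [[a,b],[c,d]], inverse = (1/det)·[[d,-b],[-c,a]]
det = (1)(-2) - (-3)(1) = -2 - -3 = 1
Inverse = [[-2, 3], [-1, 1]]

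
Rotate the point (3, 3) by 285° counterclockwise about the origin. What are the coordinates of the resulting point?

Rotation matrix for 285°: [[cos 285°, -sin 285°], [sin 285°, cos 285°]] ≈ [[0.258819, 0.965926], [-0.965926, 0.258819]]
[[0.258819, 0.965926], [-0.965926, 0.258819]] × [3, 3]ᵀ ≈ [3.6742, -2.1213]ᵀ
Result: (3.6742, -2.1213)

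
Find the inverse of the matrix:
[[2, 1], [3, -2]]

For [[a,b],[c,d]], inverse = (1/det)·[[d,-b],[-c,a]]
det = (2)(-2) - (1)(3) = -4 - 3 = -7
Inverse = (1/-7)·[[-2, -1], [-3, 2]]
= [[2/7, 1/7], [3/7, -2/7]]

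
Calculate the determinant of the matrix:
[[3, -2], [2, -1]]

For a 2×2 matrix [[a, b], [c, d]], det = ad - bc
det = (3)(-1) - (-2)(2) = -3 - -4 = 1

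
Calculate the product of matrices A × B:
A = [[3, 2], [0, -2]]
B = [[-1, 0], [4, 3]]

Matrix multiplication:
C[0][0] = 3×-1 + 2×4 = 5
C[0][1] = 3×0 + 2×3 = 6
C[1][0] = 0×-1 + -2×4 = -8
C[1][1] = 0×0 + -2×3 = -6
Result: [[5, 6], [-8, -6]]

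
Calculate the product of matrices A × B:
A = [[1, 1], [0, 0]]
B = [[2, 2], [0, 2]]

Matrix multiplication:
C[0][0] = 1×2 + 1×0 = 2
C[0][1] = 1×2 + 1×2 = 4
C[1][0] = 0×2 + 0×0 = 0
C[1][1] = 0×2 + 0×2 = 0
Result: [[2, 4], [0, 0]]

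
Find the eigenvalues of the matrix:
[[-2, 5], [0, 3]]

Characteristic equation: det(A - λI) = 0
λ² - (trace)λ + (det) = 0
trace = -2 + 3 = 1, det = (-2)(3) - (5)(0) = -6
λ² - (1)λ + (-6) = 0
λ = (1 ± √((1)² - 4·(-6))) / 2 = (1 ± √25) / 2
Solving: λ = -2, 3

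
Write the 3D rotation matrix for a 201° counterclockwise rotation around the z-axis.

Rotation matrix for counterclockwise 201° around z-axis:
cos(201°) = -0.9336, sin(201°) = -0.3584
Result: [[-0.9336, 0.3584, 0], [-0.3584, -0.9336, 0], [0, 0, 1]]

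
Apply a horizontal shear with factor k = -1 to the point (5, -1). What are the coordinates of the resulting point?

Shear matrix for horizontal shear with factor k = -1:
[[1, -1], [0, 1]]
Result: (5, -1) → (6, -1)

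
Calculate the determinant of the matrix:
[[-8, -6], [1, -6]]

For a 2×2 matrix [[a, b], [c, d]], det = ad - bc
det = (-8)(-6) - (-6)(1) = 48 - -6 = 54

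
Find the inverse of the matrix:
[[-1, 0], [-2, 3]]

For [[a,b],[c,d]], inverse = (1/det)·[[d,-b],[-c,a]]
det = (-1)(3) - (0)(-2) = -3 - 0 = -3
Inverse = (1/-3)·[[3, 0], [2, -1]]
= [[-1, 0], [-2/3, 1/3]]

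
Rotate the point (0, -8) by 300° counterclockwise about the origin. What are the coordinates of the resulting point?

Rotation matrix for 300°: [[cos 300°, -sin 300°], [sin 300°, cos 300°]] ≈ [[0.500000, 0.866025], [-0.866025, 0.500000]]
[[0.500000, 0.866025], [-0.866025, 0.500000]] × [0, -8]ᵀ ≈ [-6.9282, -4]ᵀ
Result: (-6.9282, -4)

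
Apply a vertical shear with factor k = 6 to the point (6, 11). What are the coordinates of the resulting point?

Shear matrix for vertical shear with factor k = 6:
[[1, 0], [6, 1]]
Result: (6, 11) → (6, 47)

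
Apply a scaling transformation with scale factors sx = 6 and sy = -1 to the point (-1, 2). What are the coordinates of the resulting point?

Scaling matrix:
[[6, 0], [0, -1]]
Result: (-1 × 6, 2 × -1) = (-6, -2)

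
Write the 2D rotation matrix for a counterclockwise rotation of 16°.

Rotation matrix formula: [[cos θ, -sin θ], [sin θ, cos θ]]
For θ = 16°:
cos(16°) = 0.9613
sin(16°) = 0.2756
Result: [[0.9613, -0.2756], [0.2756, 0.9613]]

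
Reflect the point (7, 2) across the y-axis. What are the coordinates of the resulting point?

Reflection across y-axis: (7, 2) → (-7, 2)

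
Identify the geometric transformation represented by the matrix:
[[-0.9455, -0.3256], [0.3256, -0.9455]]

This matrix represents: rotation by 161° counterclockwise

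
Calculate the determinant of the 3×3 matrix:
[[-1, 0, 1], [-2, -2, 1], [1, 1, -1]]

Expansion along first row:
det = -1·det([[-2,1],[1,-1]]) - 0·det([[-2,1],[1,-1]]) + 1·det([[-2,-2],[1,1]])
    = -1·(-2·-1 - 1·1) - 0·(-2·-1 - 1·1) + 1·(-2·1 - -2·1)
    = -1·1 - 0·1 + 1·0
    = -1 + 0 + 0 = -1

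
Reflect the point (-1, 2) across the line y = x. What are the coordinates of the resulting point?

Reflection across line y = x: (-1, 2) → (2, -1)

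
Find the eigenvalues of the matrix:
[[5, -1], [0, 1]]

Characteristic equation: det(A - λI) = 0
λ² - (trace)λ + (det) = 0
trace = 5 + 1 = 6, det = (5)(1) - (-1)(0) = 5
λ² - (6)λ + (5) = 0
λ = (6 ± √((6)² - 4·(5))) / 2 = (6 ± √16) / 2
Solving: λ = 1, 5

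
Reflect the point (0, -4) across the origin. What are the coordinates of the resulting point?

Reflection across origin: (0, -4) → (0, 4)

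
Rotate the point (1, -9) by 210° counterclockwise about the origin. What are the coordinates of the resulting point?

Rotation matrix for 210°: [[cos 210°, -sin 210°], [sin 210°, cos 210°]] ≈ [[-0.866025, 0.500000], [-0.500000, -0.866025]]
[[-0.866025, 0.500000], [-0.500000, -0.866025]] × [1, -9]ᵀ ≈ [-5.3660, 7.2942]ᵀ
Result: (-5.3660, 7.2942)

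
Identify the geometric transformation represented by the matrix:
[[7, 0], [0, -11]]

This matrix represents: non-uniform scaling by sx = 7, sy = -11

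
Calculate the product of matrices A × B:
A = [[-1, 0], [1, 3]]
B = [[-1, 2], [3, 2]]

Matrix multiplication:
C[0][0] = -1×-1 + 0×3 = 1
C[0][1] = -1×2 + 0×2 = -2
C[1][0] = 1×-1 + 3×3 = 8
C[1][1] = 1×2 + 3×2 = 8
Result: [[1, -2], [8, 8]]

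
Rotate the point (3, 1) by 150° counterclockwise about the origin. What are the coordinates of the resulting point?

Rotation matrix for 150°: [[cos 150°, -sin 150°], [sin 150°, cos 150°]] ≈ [[-0.866025, -0.500000], [0.500000, -0.866025]]
[[-0.866025, -0.500000], [0.500000, -0.866025]] × [3, 1]ᵀ ≈ [-3.0981, 0.6340]ᵀ
Result: (-3.0981, 0.6340)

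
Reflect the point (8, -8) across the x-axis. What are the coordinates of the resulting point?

Reflection across x-axis: (8, -8) → (8, 8)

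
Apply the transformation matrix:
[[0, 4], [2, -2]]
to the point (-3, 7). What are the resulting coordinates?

Matrix multiplication:
[[0, 4], [2, -2]] × [-3, 7]ᵀ
= [(0)(-3) + (4)(7), (2)(-3) + (-2)(7)]ᵀ
= [28, -20]ᵀ
Result: (28, -20)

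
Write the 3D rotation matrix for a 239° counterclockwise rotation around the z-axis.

Rotation matrix for counterclockwise 239° around z-axis:
cos(239°) = -0.5150, sin(239°) = -0.8572
Result: [[-0.5150, 0.8572, 0], [-0.8572, -0.5150, 0], [0, 0, 1]]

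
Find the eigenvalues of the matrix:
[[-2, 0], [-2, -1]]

Characteristic equation: det(A - λI) = 0
λ² - (trace)λ + (det) = 0
trace = -2 + -1 = -3, det = (-2)(-1) - (0)(-2) = 2
λ² - (-3)λ + (2) = 0
λ = (-3 ± √((-3)² - 4·(2))) / 2 = (-3 ± √1) / 2
Solving: λ = -2, -1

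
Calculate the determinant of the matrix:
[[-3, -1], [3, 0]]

For a 2×2 matrix [[a, b], [c, d]], det = ad - bc
det = (-3)(0) - (-1)(3) = 0 - -3 = 3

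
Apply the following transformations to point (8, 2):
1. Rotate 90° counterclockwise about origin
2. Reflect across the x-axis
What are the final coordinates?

Step 1: Rotate 90° → (-2, 8)
Step 2: Reflect across x-axis → (-2, -8)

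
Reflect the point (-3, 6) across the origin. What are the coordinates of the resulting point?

Reflection across origin: (-3, 6) → (3, -6)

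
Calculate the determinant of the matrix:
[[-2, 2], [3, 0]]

For a 2×2 matrix [[a, b], [c, d]], det = ad - bc
det = (-2)(0) - (2)(3) = 0 - 6 = -6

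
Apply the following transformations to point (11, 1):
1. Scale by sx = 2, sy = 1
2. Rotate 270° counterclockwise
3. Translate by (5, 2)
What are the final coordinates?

Step 1: Scale → (22, 1)
Step 2: Rotate 270° → (1, -22)
Step 3: Translate → (6, -20)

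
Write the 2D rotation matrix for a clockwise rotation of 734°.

Rotation matrix formula: [[cos θ, -sin θ], [sin θ, cos θ]]
A clockwise rotation by 734° is equivalent to a counterclockwise rotation by -734°.
For θ = -734°:
cos(-734°) = 0.9703
sin(-734°) = -0.2419
Result: [[0.9703, 0.2419], [-0.2419, 0.9703]]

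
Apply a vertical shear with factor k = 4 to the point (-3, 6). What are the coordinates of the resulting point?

Shear matrix for vertical shear with factor k = 4:
[[1, 0], [4, 1]]
Result: (-3, 6) → (-3, -6)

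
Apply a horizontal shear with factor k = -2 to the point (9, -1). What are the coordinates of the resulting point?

Shear matrix for horizontal shear with factor k = -2:
[[1, -2], [0, 1]]
Result: (9, -1) → (11, -1)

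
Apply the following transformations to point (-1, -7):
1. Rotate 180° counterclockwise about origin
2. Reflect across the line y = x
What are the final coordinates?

Step 1: Rotate 180° → (1, 7)
Step 2: Reflect across line y = x → (7, 1)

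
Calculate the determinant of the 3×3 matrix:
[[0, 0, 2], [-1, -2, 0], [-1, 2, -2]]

Expansion along first row:
det = 0·det([[-2,0],[2,-2]]) - 0·det([[-1,0],[-1,-2]]) + 2·det([[-1,-2],[-1,2]])
    = 0·(-2·-2 - 0·2) - 0·(-1·-2 - 0·-1) + 2·(-1·2 - -2·-1)
    = 0·4 - 0·2 + 2·-4
    = 0 + 0 + -8 = -8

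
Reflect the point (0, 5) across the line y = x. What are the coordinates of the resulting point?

Reflection across line y = x: (0, 5) → (5, 0)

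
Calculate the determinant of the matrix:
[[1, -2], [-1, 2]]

For a 2×2 matrix [[a, b], [c, d]], det = ad - bc
det = (1)(2) - (-2)(-1) = 2 - 2 = 0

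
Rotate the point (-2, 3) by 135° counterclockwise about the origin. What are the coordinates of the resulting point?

Rotation matrix for 135°: [[cos 135°, -sin 135°], [sin 135°, cos 135°]] ≈ [[-0.707107, -0.707107], [0.707107, -0.707107]]
[[-0.707107, -0.707107], [0.707107, -0.707107]] × [-2, 3]ᵀ ≈ [-0.7071, -3.5355]ᵀ
Result: (-0.7071, -3.5355)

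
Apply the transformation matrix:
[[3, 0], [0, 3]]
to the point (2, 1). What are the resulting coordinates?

Matrix multiplication:
[[3, 0], [0, 3]] × [2, 1]ᵀ
= [(3)(2) + (0)(1), (0)(2) + (3)(1)]ᵀ
= [6, 3]ᵀ
Result: (6, 3)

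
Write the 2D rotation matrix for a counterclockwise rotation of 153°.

Rotation matrix formula: [[cos θ, -sin θ], [sin θ, cos θ]]
For θ = 153°:
cos(153°) = -0.8910
sin(153°) = 0.4540
Result: [[-0.8910, -0.4540], [0.4540, -0.8910]]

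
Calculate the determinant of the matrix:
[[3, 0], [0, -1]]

For a 2×2 matrix [[a, b], [c, d]], det = ad - bc
det = (3)(-1) - (0)(0) = -3 - 0 = -3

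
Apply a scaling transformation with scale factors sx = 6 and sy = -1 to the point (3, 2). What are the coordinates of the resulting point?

Scaling matrix:
[[6, 0], [0, -1]]
Result: (3 × 6, 2 × -1) = (18, -2)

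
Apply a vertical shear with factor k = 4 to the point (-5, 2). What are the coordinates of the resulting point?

Shear matrix for vertical shear with factor k = 4:
[[1, 0], [4, 1]]
Result: (-5, 2) → (-5, -18)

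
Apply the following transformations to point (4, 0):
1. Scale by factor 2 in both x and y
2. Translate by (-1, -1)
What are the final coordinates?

Step 1: Scale (4, 0) by 2 → (8, 0)
Step 2: Translate by (-1, -1) → (7, -1)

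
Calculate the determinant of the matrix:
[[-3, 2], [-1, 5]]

For a 2×2 matrix [[a, b], [c, d]], det = ad - bc
det = (-3)(5) - (2)(-1) = -15 - -2 = -13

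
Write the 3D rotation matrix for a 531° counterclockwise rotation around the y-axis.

Rotation matrix for counterclockwise 531° around y-axis:
cos(531°) = -0.9877, sin(531°) = 0.1564
Result: [[-0.9877, 0, 0.1564], [0, 1, 0], [-0.1564, 0, -0.9877]]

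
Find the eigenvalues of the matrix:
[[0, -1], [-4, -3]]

Characteristic equation: det(A - λI) = 0
λ² - (trace)λ + (det) = 0
trace = 0 + -3 = -3, det = (0)(-3) - (-1)(-4) = -4
λ² - (-3)λ + (-4) = 0
λ = (-3 ± √((-3)² - 4·(-4))) / 2 = (-3 ± √25) / 2
Solving: λ = -4, 1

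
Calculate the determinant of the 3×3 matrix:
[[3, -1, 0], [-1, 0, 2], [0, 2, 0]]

Expansion along first row:
det = 3·det([[0,2],[2,0]]) - -1·det([[-1,2],[0,0]]) + 0·det([[-1,0],[0,2]])
    = 3·(0·0 - 2·2) - -1·(-1·0 - 2·0) + 0·(-1·2 - 0·0)
    = 3·-4 - -1·0 + 0·-2
    = -12 + 0 + 0 = -12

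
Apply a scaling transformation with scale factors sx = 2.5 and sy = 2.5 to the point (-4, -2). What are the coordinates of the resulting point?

Scaling matrix:
[[2.50, 0], [0, 2.50]]
Result: (-4 × 2.5, -2 × 2.5) = (-10, -5)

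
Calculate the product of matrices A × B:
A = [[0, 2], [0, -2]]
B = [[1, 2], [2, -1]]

Matrix multiplication:
C[0][0] = 0×1 + 2×2 = 4
C[0][1] = 0×2 + 2×-1 = -2
C[1][0] = 0×1 + -2×2 = -4
C[1][1] = 0×2 + -2×-1 = 2
Result: [[4, -2], [-4, 2]]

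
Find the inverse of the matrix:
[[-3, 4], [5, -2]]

For [[a,b],[c,d]], inverse = (1/det)·[[d,-b],[-c,a]]
det = (-3)(-2) - (4)(5) = 6 - 20 = -14
Inverse = (1/-14)·[[-2, -4], [-5, -3]]
= [[1/7, 2/7], [5/14, 3/14]]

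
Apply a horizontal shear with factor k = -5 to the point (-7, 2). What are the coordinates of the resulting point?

Shear matrix for horizontal shear with factor k = -5:
[[1, -5], [0, 1]]
Result: (-7, 2) → (-17, 2)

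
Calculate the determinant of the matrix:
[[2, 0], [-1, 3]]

For a 2×2 matrix [[a, b], [c, d]], det = ad - bc
det = (2)(3) - (0)(-1) = 6 - 0 = 6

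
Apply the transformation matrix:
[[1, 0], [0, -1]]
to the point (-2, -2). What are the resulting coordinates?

Matrix multiplication:
[[1, 0], [0, -1]] × [-2, -2]ᵀ
= [(1)(-2) + (0)(-2), (0)(-2) + (-1)(-2)]ᵀ
= [-2, 2]ᵀ
Result: (-2, 2)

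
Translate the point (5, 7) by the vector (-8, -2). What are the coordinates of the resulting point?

Translation by (-8, -2) (homogeneous matrix [[1, 0, -8], [0, 1, -2], [0, 0, 1]]):
x' = 5 + -8 = -3
y' = 7 + -2 = 5
Result: (-3, 5)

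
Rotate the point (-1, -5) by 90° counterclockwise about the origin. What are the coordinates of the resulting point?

Rotation matrix for 90°: [[cos 90°, -sin 90°], [sin 90°, cos 90°]] = [[0, -1], [1, 0]]
[[0, -1], [1, 0]] × [-1, -5]ᵀ = [5, -1]ᵀ
Result: (5, -1)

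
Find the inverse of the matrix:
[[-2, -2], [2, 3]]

For [[a,b],[c,d]], inverse = (1/det)·[[d,-b],[-c,a]]
det = (-2)(3) - (-2)(2) = -6 - -4 = -2
Inverse = (1/-2)·[[3, 2], [-2, -2]]
= [[-3/2, -1], [1, 1]]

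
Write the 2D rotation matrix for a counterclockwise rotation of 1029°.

Rotation matrix formula: [[cos θ, -sin θ], [sin θ, cos θ]]
For θ = 1029°:
cos(1029°) = 0.6293
sin(1029°) = -0.7771
Result: [[0.6293, 0.7771], [-0.7771, 0.6293]]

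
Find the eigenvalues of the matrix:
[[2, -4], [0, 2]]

Characteristic equation: det(A - λI) = 0
λ² - (trace)λ + (det) = 0
trace = 2 + 2 = 4, det = (2)(2) - (-4)(0) = 4
λ² - (4)λ + (4) = 0
λ = (4 ± √((4)² - 4·(4))) / 2 = (4 ± √0) / 2
Solving: λ = 2, 2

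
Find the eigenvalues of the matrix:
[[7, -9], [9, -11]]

Characteristic equation: det(A - λI) = 0
λ² - (trace)λ + (det) = 0
trace = 7 + -11 = -4, det = (7)(-11) - (-9)(9) = 4
λ² - (-4)λ + (4) = 0
λ = (-4 ± √((-4)² - 4·(4))) / 2 = (-4 ± √0) / 2
Solving: λ = -2, -2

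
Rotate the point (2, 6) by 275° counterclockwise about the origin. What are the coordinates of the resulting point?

Rotation matrix for 275°: [[cos 275°, -sin 275°], [sin 275°, cos 275°]] ≈ [[0.087156, 0.996195], [-0.996195, 0.087156]]
[[0.087156, 0.996195], [-0.996195, 0.087156]] × [2, 6]ᵀ ≈ [6.1515, -1.4695]ᵀ
Result: (6.1515, -1.4695)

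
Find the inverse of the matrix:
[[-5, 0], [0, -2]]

For [[a,b],[c,d]], inverse = (1/det)·[[d,-b],[-c,a]]
det = (-5)(-2) - (0)(0) = 10 - 0 = 10
Inverse = (1/10)·[[-2, 0], [0, -5]]
= [[-1/5, 0], [0, -1/2]]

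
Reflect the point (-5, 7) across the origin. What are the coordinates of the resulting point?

Reflection across origin: (-5, 7) → (5, -7)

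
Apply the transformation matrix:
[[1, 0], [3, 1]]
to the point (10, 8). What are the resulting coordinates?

Matrix multiplication:
[[1, 0], [3, 1]] × [10, 8]ᵀ
= [(1)(10) + (0)(8), (3)(10) + (1)(8)]ᵀ
= [10, 38]ᵀ
Result: (10, 38)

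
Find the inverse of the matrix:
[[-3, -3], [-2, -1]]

For [[a,b],[c,d]], inverse = (1/det)·[[d,-b],[-c,a]]
det = (-3)(-1) - (-3)(-2) = 3 - 6 = -3
Inverse = (1/-3)·[[-1, 3], [2, -3]]
= [[1/3, -1], [-2/3, 1]]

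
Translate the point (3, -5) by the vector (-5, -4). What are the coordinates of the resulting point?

Translation by (-5, -4) (homogeneous matrix [[1, 0, -5], [0, 1, -4], [0, 0, 1]]):
x' = 3 + -5 = -2
y' = -5 + -4 = -9
Result: (-2, -9)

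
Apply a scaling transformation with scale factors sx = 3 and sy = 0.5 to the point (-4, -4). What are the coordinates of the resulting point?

Scaling matrix:
[[3, 0], [0, 0.50]]
Result: (-4 × 3, -4 × 0.5) = (-12, -2)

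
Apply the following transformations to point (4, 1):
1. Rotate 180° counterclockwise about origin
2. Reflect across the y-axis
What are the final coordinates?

Step 1: Rotate 180° → (-4, -1)
Step 2: Reflect across y-axis → (4, -1)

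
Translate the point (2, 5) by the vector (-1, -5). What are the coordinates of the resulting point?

Translation by (-1, -5) (homogeneous matrix [[1, 0, -1], [0, 1, -5], [0, 0, 1]]):
x' = 2 + -1 = 1
y' = 5 + -5 = 0
Result: (1, 0)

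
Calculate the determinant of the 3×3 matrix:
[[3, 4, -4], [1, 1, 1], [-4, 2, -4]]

Expansion along first row:
det = 3·det([[1,1],[2,-4]]) - 4·det([[1,1],[-4,-4]]) + -4·det([[1,1],[-4,2]])
    = 3·(1·-4 - 1·2) - 4·(1·-4 - 1·-4) + -4·(1·2 - 1·-4)
    = 3·-6 - 4·0 + -4·6
    = -18 + 0 + -24 = -42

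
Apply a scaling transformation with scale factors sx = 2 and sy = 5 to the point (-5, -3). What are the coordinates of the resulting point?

Scaling matrix:
[[2, 0], [0, 5]]
Result: (-5 × 2, -3 × 5) = (-10, -15)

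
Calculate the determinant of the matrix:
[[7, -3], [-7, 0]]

For a 2×2 matrix [[a, b], [c, d]], det = ad - bc
det = (7)(0) - (-3)(-7) = 0 - 21 = -21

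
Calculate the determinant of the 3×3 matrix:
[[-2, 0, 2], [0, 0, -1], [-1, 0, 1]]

Expansion along first row:
det = -2·det([[0,-1],[0,1]]) - 0·det([[0,-1],[-1,1]]) + 2·det([[0,0],[-1,0]])
    = -2·(0·1 - -1·0) - 0·(0·1 - -1·-1) + 2·(0·0 - 0·-1)
    = -2·0 - 0·-1 + 2·0
    = 0 + 0 + 0 = 0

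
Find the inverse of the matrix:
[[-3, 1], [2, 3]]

For [[a,b],[c,d]], inverse = (1/det)·[[d,-b],[-c,a]]
det = (-3)(3) - (1)(2) = -9 - 2 = -11
Inverse = (1/-11)·[[3, -1], [-2, -3]]
= [[-3/11, 1/11], [2/11, 3/11]]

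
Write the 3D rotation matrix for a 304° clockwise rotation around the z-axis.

Rotation matrix for clockwise 304° around z-axis:
A clockwise rotation by 304° is a counterclockwise rotation by -304°.
cos(-304°) = 0.5592, sin(-304°) = 0.8290
Result: [[0.5592, -0.8290, 0], [0.8290, 0.5592, 0], [0, 0, 1]]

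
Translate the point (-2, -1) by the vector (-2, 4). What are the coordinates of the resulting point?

Translation by (-2, 4) (homogeneous matrix [[1, 0, -2], [0, 1, 4], [0, 0, 1]]):
x' = -2 + -2 = -4
y' = -1 + 4 = 3
Result: (-4, 3)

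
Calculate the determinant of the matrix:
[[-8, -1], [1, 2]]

For a 2×2 matrix [[a, b], [c, d]], det = ad - bc
det = (-8)(2) - (-1)(1) = -16 - -1 = -15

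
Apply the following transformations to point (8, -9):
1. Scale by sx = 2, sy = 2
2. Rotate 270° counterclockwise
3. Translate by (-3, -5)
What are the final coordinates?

Step 1: Scale → (16, -18)
Step 2: Rotate 270° → (-18, -16)
Step 3: Translate → (-21, -21)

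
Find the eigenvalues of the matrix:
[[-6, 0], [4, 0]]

Characteristic equation: det(A - λI) = 0
λ² - (trace)λ + (det) = 0
trace = -6 + 0 = -6, det = (-6)(0) - (0)(4) = 0
λ² - (-6)λ + (0) = 0
λ = (-6 ± √((-6)² - 4·(0))) / 2 = (-6 ± √36) / 2
Solving: λ = -6, 0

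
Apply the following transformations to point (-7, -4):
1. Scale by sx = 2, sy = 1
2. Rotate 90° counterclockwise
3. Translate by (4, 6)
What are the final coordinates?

Step 1: Scale → (-14, -4)
Step 2: Rotate 90° → (4, -14)
Step 3: Translate → (8, -8)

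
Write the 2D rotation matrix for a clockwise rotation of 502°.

Rotation matrix formula: [[cos θ, -sin θ], [sin θ, cos θ]]
A clockwise rotation by 502° is equivalent to a counterclockwise rotation by -502°.
For θ = -502°:
cos(-502°) = -0.7880
sin(-502°) = -0.6157
Result: [[-0.7880, 0.6157], [-0.6157, -0.7880]]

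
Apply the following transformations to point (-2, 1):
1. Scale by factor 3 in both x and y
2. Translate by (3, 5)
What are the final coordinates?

Step 1: Scale (-2, 1) by 3 → (-6, 3)
Step 2: Translate by (3, 5) → (-3, 8)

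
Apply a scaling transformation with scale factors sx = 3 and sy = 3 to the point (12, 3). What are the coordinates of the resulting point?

Scaling matrix:
[[3, 0], [0, 3]]
Result: (12 × 3, 3 × 3) = (36, 9)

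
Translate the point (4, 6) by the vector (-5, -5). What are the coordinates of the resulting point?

Translation by (-5, -5) (homogeneous matrix [[1, 0, -5], [0, 1, -5], [0, 0, 1]]):
x' = 4 + -5 = -1
y' = 6 + -5 = 1
Result: (-1, 1)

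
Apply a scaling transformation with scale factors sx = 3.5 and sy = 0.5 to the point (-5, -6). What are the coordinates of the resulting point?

Scaling matrix:
[[3.50, 0], [0, 0.50]]
Result: (-5 × 3.5, -6 × 0.5) = (-17.5, -3)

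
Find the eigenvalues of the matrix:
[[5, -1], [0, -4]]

Characteristic equation: det(A - λI) = 0
λ² - (trace)λ + (det) = 0
trace = 5 + -4 = 1, det = (5)(-4) - (-1)(0) = -20
λ² - (1)λ + (-20) = 0
λ = (1 ± √((1)² - 4·(-20))) / 2 = (1 ± √81) / 2
Solving: λ = -4, 5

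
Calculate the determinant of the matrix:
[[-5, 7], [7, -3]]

For a 2×2 matrix [[a, b], [c, d]], det = ad - bc
det = (-5)(-3) - (7)(7) = 15 - 49 = -34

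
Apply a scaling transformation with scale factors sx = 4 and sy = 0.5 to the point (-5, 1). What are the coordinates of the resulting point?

Scaling matrix:
[[4, 0], [0, 0.50]]
Result: (-5 × 4, 1 × 0.5) = (-20, 0.5)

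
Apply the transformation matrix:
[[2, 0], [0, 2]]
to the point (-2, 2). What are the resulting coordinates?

Matrix multiplication:
[[2, 0], [0, 2]] × [-2, 2]ᵀ
= [(2)(-2) + (0)(2), (0)(-2) + (2)(2)]ᵀ
= [-4, 4]ᵀ
Result: (-4, 4)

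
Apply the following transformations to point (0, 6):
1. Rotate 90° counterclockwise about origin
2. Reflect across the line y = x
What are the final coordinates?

Step 1: Rotate 90° → (-6, 0)
Step 2: Reflect across line y = x → (0, -6)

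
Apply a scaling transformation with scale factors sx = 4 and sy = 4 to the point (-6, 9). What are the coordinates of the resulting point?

Scaling matrix:
[[4, 0], [0, 4]]
Result: (-6 × 4, 9 × 4) = (-24, 36)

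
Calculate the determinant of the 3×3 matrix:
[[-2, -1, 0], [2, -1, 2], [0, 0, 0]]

Expansion along first row:
det = -2·det([[-1,2],[0,0]]) - -1·det([[2,2],[0,0]]) + 0·det([[2,-1],[0,0]])
    = -2·(-1·0 - 2·0) - -1·(2·0 - 2·0) + 0·(2·0 - -1·0)
    = -2·0 - -1·0 + 0·0
    = 0 + 0 + 0 = 0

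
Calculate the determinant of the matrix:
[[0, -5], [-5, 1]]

For a 2×2 matrix [[a, b], [c, d]], det = ad - bc
det = (0)(1) - (-5)(-5) = 0 - 25 = -25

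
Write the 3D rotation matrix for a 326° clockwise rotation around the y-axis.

Rotation matrix for clockwise 326° around y-axis:
A clockwise rotation by 326° is a counterclockwise rotation by -326°.
cos(-326°) = 0.8290, sin(-326°) = 0.5592
Result: [[0.8290, 0, 0.5592], [0, 1, 0], [-0.5592, 0, 0.8290]]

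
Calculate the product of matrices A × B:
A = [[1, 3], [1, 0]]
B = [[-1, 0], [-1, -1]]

Matrix multiplication:
C[0][0] = 1×-1 + 3×-1 = -4
C[0][1] = 1×0 + 3×-1 = -3
C[1][0] = 1×-1 + 0×-1 = -1
C[1][1] = 1×0 + 0×-1 = 0
Result: [[-4, -3], [-1, 0]]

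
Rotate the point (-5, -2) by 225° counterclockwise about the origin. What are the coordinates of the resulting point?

Rotation matrix for 225°: [[cos 225°, -sin 225°], [sin 225°, cos 225°]] ≈ [[-0.707107, 0.707107], [-0.707107, -0.707107]]
[[-0.707107, 0.707107], [-0.707107, -0.707107]] × [-5, -2]ᵀ ≈ [2.1213, 4.9497]ᵀ
Result: (2.1213, 4.9497)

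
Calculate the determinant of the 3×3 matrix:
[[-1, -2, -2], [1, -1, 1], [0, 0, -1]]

Expansion along first row:
det = -1·det([[-1,1],[0,-1]]) - -2·det([[1,1],[0,-1]]) + -2·det([[1,-1],[0,0]])
    = -1·(-1·-1 - 1·0) - -2·(1·-1 - 1·0) + -2·(1·0 - -1·0)
    = -1·1 - -2·-1 + -2·0
    = -1 + -2 + 0 = -3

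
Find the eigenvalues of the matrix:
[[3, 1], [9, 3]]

Characteristic equation: det(A - λI) = 0
λ² - (trace)λ + (det) = 0
trace = 3 + 3 = 6, det = (3)(3) - (1)(9) = 0
λ² - (6)λ + (0) = 0
λ = (6 ± √((6)² - 4·(0))) / 2 = (6 ± √36) / 2
Solving: λ = 0, 6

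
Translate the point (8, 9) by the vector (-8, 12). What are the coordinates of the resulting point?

Translation by (-8, 12) (homogeneous matrix [[1, 0, -8], [0, 1, 12], [0, 0, 1]]):
x' = 8 + -8 = 0
y' = 9 + 12 = 21
Result: (0, 21)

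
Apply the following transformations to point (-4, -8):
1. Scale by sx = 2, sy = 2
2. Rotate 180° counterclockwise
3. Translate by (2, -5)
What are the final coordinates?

Step 1: Scale → (-8, -16)
Step 2: Rotate 180° → (8, 16)
Step 3: Translate → (10, 11)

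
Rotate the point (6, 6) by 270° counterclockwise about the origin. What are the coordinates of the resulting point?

Rotation matrix for 270°: [[cos 270°, -sin 270°], [sin 270°, cos 270°]] = [[0, 1], [-1, 0]]
[[0, 1], [-1, 0]] × [6, 6]ᵀ = [6, -6]ᵀ
Result: (6, -6)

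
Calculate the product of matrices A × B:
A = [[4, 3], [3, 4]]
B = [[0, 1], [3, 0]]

Matrix multiplication:
C[0][0] = 4×0 + 3×3 = 9
C[0][1] = 4×1 + 3×0 = 4
C[1][0] = 3×0 + 4×3 = 12
C[1][1] = 3×1 + 4×0 = 3
Result: [[9, 4], [12, 3]]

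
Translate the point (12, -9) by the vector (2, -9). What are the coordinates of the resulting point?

Translation by (2, -9) (homogeneous matrix [[1, 0, 2], [0, 1, -9], [0, 0, 1]]):
x' = 12 + 2 = 14
y' = -9 + -9 = -18
Result: (14, -18)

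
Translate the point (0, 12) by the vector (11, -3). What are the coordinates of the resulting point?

Translation by (11, -3) (homogeneous matrix [[1, 0, 11], [0, 1, -3], [0, 0, 1]]):
x' = 0 + 11 = 11
y' = 12 + -3 = 9
Result: (11, 9)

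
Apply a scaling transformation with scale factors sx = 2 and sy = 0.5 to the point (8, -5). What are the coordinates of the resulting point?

Scaling matrix:
[[2, 0], [0, 0.50]]
Result: (8 × 2, -5 × 0.5) = (16, -2.5)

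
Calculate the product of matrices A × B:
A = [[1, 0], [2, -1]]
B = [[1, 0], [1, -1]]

Matrix multiplication:
C[0][0] = 1×1 + 0×1 = 1
C[0][1] = 1×0 + 0×-1 = 0
C[1][0] = 2×1 + -1×1 = 1
C[1][1] = 2×0 + -1×-1 = 1
Result: [[1, 0], [1, 1]]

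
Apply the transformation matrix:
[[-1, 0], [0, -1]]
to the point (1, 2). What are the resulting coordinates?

Matrix multiplication:
[[-1, 0], [0, -1]] × [1, 2]ᵀ
= [(-1)(1) + (0)(2), (0)(1) + (-1)(2)]ᵀ
= [-1, -2]ᵀ
Result: (-1, -2)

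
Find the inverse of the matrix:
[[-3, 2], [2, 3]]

For [[a,b],[c,d]], inverse = (1/det)·[[d,-b],[-c,a]]
det = (-3)(3) - (2)(2) = -9 - 4 = -13
Inverse = (1/-13)·[[3, -2], [-2, -3]]
= [[-3/13, 2/13], [2/13, 3/13]]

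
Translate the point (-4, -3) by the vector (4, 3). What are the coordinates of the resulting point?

Translation by (4, 3) (homogeneous matrix [[1, 0, 4], [0, 1, 3], [0, 0, 1]]):
x' = -4 + 4 = 0
y' = -3 + 3 = 0
Result: (0, 0)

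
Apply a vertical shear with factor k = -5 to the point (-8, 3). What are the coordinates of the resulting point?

Shear matrix for vertical shear with factor k = -5:
[[1, 0], [-5, 1]]
Result: (-8, 3) → (-8, 43)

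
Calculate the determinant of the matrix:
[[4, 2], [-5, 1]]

For a 2×2 matrix [[a, b], [c, d]], det = ad - bc
det = (4)(1) - (2)(-5) = 4 - -10 = 14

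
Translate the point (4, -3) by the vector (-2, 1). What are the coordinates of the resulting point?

Translation by (-2, 1) (homogeneous matrix [[1, 0, -2], [0, 1, 1], [0, 0, 1]]):
x' = 4 + -2 = 2
y' = -3 + 1 = -2
Result: (2, -2)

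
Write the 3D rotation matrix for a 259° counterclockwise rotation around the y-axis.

Rotation matrix for counterclockwise 259° around y-axis:
cos(259°) = -0.1908, sin(259°) = -0.9816
Result: [[-0.1908, 0, -0.9816], [0, 1, 0], [0.9816, 0, -0.1908]]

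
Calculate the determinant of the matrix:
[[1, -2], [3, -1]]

For a 2×2 matrix [[a, b], [c, d]], det = ad - bc
det = (1)(-1) - (-2)(3) = -1 - -6 = 5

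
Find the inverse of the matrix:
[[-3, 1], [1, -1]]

For [[a,b],[c,d]], inverse = (1/det)·[[d,-b],[-c,a]]
det = (-3)(-1) - (1)(1) = 3 - 1 = 2
Inverse = (1/2)·[[-1, -1], [-1, -3]]
= [[-1/2, -1/2], [-1/2, -3/2]]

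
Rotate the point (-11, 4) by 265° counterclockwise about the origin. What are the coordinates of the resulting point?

Rotation matrix for 265°: [[cos 265°, -sin 265°], [sin 265°, cos 265°]] ≈ [[-0.087156, 0.996195], [-0.996195, -0.087156]]
[[-0.087156, 0.996195], [-0.996195, -0.087156]] × [-11, 4]ᵀ ≈ [4.9435, 10.6095]ᵀ
Result: (4.9435, 10.6095)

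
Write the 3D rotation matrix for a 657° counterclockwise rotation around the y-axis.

Rotation matrix for counterclockwise 657° around y-axis:
cos(657°) = 0.4540, sin(657°) = -0.8910
Result: [[0.4540, 0, -0.8910], [0, 1, 0], [0.8910, 0, 0.4540]]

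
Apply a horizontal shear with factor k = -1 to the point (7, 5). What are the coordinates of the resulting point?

Shear matrix for horizontal shear with factor k = -1:
[[1, -1], [0, 1]]
Result: (7, 5) → (2, 5)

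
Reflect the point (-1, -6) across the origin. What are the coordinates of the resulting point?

Reflection across origin: (-1, -6) → (1, 6)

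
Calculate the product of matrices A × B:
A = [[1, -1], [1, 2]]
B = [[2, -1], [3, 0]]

Matrix multiplication:
C[0][0] = 1×2 + -1×3 = -1
C[0][1] = 1×-1 + -1×0 = -1
C[1][0] = 1×2 + 2×3 = 8
C[1][1] = 1×-1 + 2×0 = -1
Result: [[-1, -1], [8, -1]]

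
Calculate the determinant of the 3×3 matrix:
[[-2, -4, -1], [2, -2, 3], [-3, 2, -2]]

Expansion along first row:
det = -2·det([[-2,3],[2,-2]]) - -4·det([[2,3],[-3,-2]]) + -1·det([[2,-2],[-3,2]])
    = -2·(-2·-2 - 3·2) - -4·(2·-2 - 3·-3) + -1·(2·2 - -2·-3)
    = -2·-2 - -4·5 + -1·-2
    = 4 + 20 + 2 = 26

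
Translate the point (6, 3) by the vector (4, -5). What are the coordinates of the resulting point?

Translation by (4, -5) (homogeneous matrix [[1, 0, 4], [0, 1, -5], [0, 0, 1]]):
x' = 6 + 4 = 10
y' = 3 + -5 = -2
Result: (10, -2)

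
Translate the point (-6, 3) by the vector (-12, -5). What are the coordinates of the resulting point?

Translation by (-12, -5) (homogeneous matrix [[1, 0, -12], [0, 1, -5], [0, 0, 1]]):
x' = -6 + -12 = -18
y' = 3 + -5 = -2
Result: (-18, -2)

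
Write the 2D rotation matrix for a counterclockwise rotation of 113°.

Rotation matrix formula: [[cos θ, -sin θ], [sin θ, cos θ]]
For θ = 113°:
cos(113°) = -0.3907
sin(113°) = 0.9205
Result: [[-0.3907, -0.9205], [0.9205, -0.3907]]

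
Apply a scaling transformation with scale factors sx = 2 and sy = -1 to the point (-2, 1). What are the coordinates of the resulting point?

Scaling matrix:
[[2, 0], [0, -1]]
Result: (-2 × 2, 1 × -1) = (-4, -1)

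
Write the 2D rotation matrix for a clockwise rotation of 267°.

Rotation matrix formula: [[cos θ, -sin θ], [sin θ, cos θ]]
A clockwise rotation by 267° is equivalent to a counterclockwise rotation by -267°.
For θ = -267°:
cos(-267°) = -0.0523
sin(-267°) = 0.9986
Result: [[-0.0523, -0.9986], [0.9986, -0.0523]]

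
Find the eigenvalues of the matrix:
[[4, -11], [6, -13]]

Characteristic equation: det(A - λI) = 0
λ² - (trace)λ + (det) = 0
trace = 4 + -13 = -9, det = (4)(-13) - (-11)(6) = 14
λ² - (-9)λ + (14) = 0
λ = (-9 ± √((-9)² - 4·(14))) / 2 = (-9 ± √25) / 2
Solving: λ = -7, -2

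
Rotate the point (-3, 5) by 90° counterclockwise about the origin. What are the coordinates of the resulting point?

Rotation matrix for 90°: [[cos 90°, -sin 90°], [sin 90°, cos 90°]] = [[0, -1], [1, 0]]
[[0, -1], [1, 0]] × [-3, 5]ᵀ = [-5, -3]ᵀ
Result: (-5, -3)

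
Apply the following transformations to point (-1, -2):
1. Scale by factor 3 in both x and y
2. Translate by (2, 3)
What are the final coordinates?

Step 1: Scale (-1, -2) by 3 → (-3, -6)
Step 2: Translate by (2, 3) → (-1, -3)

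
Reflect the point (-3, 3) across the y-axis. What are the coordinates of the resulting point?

Reflection across y-axis: (-3, 3) → (3, 3)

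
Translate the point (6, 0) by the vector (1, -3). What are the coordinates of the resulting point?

Translation by (1, -3) (homogeneous matrix [[1, 0, 1], [0, 1, -3], [0, 0, 1]]):
x' = 6 + 1 = 7
y' = 0 + -3 = -3
Result: (7, -3)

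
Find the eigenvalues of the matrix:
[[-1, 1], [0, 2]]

Characteristic equation: det(A - λI) = 0
λ² - (trace)λ + (det) = 0
trace = -1 + 2 = 1, det = (-1)(2) - (1)(0) = -2
λ² - (1)λ + (-2) = 0
λ = (1 ± √((1)² - 4·(-2))) / 2 = (1 ± √9) / 2
Solving: λ = -1, 2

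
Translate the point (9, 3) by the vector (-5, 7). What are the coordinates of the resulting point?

Translation by (-5, 7) (homogeneous matrix [[1, 0, -5], [0, 1, 7], [0, 0, 1]]):
x' = 9 + -5 = 4
y' = 3 + 7 = 10
Result: (4, 10)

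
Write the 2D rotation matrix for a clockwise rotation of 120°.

Rotation matrix formula: [[cos θ, -sin θ], [sin θ, cos θ]]
A clockwise rotation by 120° is equivalent to a counterclockwise rotation by -120°.
For θ = -120°:
cos(-120°) = -1/2
sin(-120°) = -√3/2
Result: [[-1/2, √3/2], [-√3/2, -1/2]]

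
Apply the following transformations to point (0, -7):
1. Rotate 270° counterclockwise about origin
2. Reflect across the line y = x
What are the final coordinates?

Step 1: Rotate 270° → (-7, 0)
Step 2: Reflect across line y = x → (0, -7)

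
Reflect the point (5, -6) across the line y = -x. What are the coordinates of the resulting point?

Reflection across line y = -x: (5, -6) → (6, -5)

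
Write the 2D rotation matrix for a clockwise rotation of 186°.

Rotation matrix formula: [[cos θ, -sin θ], [sin θ, cos θ]]
A clockwise rotation by 186° is equivalent to a counterclockwise rotation by -186°.
For θ = -186°:
cos(-186°) = -0.9945
sin(-186°) = 0.1045
Result: [[-0.9945, -0.1045], [0.1045, -0.9945]]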